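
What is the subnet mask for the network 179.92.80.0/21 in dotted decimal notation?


/21 means 21 network bits, 11 host bits
Binary: 11111111111111111111100000000000
Mask: 255.255.248.0


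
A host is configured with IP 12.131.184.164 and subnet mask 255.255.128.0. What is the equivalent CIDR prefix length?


Binary: 11111111.11111111.10000000.00000000
Count leading 1s
Prefix: /17


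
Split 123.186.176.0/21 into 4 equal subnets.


New prefix = 21 + 2 = 23
Each subnet has 512 addresses
  123.186.176.0/23
  123.186.178.0/23
  123.186.180.0/23
  123.186.182.0/23
Subnets: 123.186.176.0/23, 123.186.178.0/23, 123.186.180.0/23, 123.186.182.0/23


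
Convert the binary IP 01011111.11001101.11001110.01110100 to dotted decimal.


01011111 = 95
11001101 = 205
11001110 = 206
01110100 = 116
IP: 95.205.206.116


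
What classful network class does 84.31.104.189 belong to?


First octet: 84
Binary: 01010100
0xxxxxxx -> Class A (1-126)
Class A, default mask 255.0.0.0 (/8)


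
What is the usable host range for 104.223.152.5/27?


Network: 104.223.152.0
Broadcast: 104.223.152.31
First usable = network + 1
Last usable = broadcast - 1
Range: 104.223.152.1 to 104.223.152.30


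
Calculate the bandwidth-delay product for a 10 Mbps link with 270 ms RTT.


BDP = bandwidth * RTT
= 10 Mbps * 270 ms
= 10 * 1e6 * 270 / 1000 bits
= 2700000 bits
= 337500 bytes
= 329.5898 KB
BDP = 2700000 bits (337500 bytes)


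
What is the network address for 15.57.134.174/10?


IP:   00001111.00111001.10000110.10101110
Mask: 11111111.11000000.00000000.00000000
AND operation:
Net:  00001111.00000000.00000000.00000000
Network: 15.0.0.0/10


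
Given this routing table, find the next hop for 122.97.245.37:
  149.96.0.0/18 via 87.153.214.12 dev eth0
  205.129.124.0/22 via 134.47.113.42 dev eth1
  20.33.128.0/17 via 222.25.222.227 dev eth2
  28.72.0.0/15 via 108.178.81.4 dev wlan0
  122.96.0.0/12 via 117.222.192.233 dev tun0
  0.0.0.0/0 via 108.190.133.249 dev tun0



Longest prefix match for 122.97.245.37:
  /18 149.96.0.0: no
  /22 205.129.124.0: no
  /17 20.33.128.0: no
  /15 28.72.0.0: no
  /12 122.96.0.0: MATCH
  /0 0.0.0.0: MATCH
Selected: next-hop 117.222.192.233 via tun0 (matched /12)


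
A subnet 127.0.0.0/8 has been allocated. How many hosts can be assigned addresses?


Host bits = 32 - 8 = 24
Total addresses = 2^24 = 16777216
Usable = total - 2 (network and broadcast)
Usable hosts: 16777214


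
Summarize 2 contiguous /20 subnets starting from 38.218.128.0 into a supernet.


Original prefix: /20
Number of subnets: 2 = 2^1
New prefix = 20 - 1 = 19
Supernet: 38.218.128.0/19


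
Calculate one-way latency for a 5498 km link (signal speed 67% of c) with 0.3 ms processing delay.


Speed = 0.67 * 3e5 km/s = 201000 km/s
Propagation delay = 5498 / 201000 = 0.0274 s = 27.3532 ms
Processing delay = 0.3 ms
Total one-way latency = 27.6532 ms


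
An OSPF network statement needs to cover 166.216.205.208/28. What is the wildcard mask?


Subnet mask: 255.255.255.240
Wildcard = 255.255.255.255 - subnet mask
255 - 255 = 0
255 - 255 = 0
255 - 255 = 0
255 - 240 = 15
Wildcard: 0.0.0.15


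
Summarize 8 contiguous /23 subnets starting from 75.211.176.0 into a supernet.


Original prefix: /23
Number of subnets: 8 = 2^3
New prefix = 23 - 3 = 20
Supernet: 75.211.176.0/20


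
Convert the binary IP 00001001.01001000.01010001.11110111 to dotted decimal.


00001001 = 9
01001000 = 72
01010001 = 81
11110111 = 247
IP: 9.72.81.247


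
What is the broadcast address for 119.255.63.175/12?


Network: 119.240.0.0/12
Host bits = 20
Set all host bits to 1:
Broadcast: 119.255.255.255


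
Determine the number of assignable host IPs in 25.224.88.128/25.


Host bits = 32 - 25 = 7
Total addresses = 2^7 = 128
Usable = total - 2 (network and broadcast)
Usable hosts: 126


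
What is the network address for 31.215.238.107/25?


IP:   00011111.11010111.11101110.01101011
Mask: 11111111.11111111.11111111.10000000
AND operation:
Net:  00011111.11010111.11101110.00000000
Network: 31.215.238.0/25


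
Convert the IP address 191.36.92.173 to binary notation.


191 = 10111111
36 = 00100100
92 = 01011100
173 = 10101101
Binary: 10111111.00100100.01011100.10101101


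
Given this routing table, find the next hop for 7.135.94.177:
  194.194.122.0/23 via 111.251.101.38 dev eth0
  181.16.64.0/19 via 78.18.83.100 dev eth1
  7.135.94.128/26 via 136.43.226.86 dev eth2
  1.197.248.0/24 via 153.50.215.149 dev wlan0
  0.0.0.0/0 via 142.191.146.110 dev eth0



Longest prefix match for 7.135.94.177:
  /23 194.194.122.0: no
  /19 181.16.64.0: no
  /26 7.135.94.128: MATCH
  /24 1.197.248.0: no
  /0 0.0.0.0: MATCH
Selected: next-hop 136.43.226.86 via eth2 (matched /26)


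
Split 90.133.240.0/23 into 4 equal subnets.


New prefix = 23 + 2 = 25
Each subnet has 128 addresses
  90.133.240.0/25
  90.133.240.128/25
  90.133.241.0/25
  90.133.241.128/25
Subnets: 90.133.240.0/25, 90.133.240.128/25, 90.133.241.0/25, 90.133.241.128/25


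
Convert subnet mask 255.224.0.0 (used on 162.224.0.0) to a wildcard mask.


Subnet mask: 255.224.0.0
Wildcard = 255.255.255.255 - subnet mask
255 - 255 = 0
255 - 224 = 31
255 - 0 = 255
255 - 0 = 255
Wildcard: 0.31.255.255


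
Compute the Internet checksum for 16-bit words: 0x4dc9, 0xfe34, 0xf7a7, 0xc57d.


Sum all words (with carry folding):
+ 0x4dc9 = 0x4dc9
+ 0xfe34 = 0x4bfe
+ 0xf7a7 = 0x43a6
+ 0xc57d = 0x0924
One's complement: ~0x0924
Checksum = 0xf6db


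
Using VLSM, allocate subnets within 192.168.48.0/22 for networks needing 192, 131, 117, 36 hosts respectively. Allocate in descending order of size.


192 hosts -> /24 (254 usable): 192.168.48.0/24
131 hosts -> /24 (254 usable): 192.168.49.0/24
117 hosts -> /25 (126 usable): 192.168.50.0/25
36 hosts -> /26 (62 usable): 192.168.50.128/26
Allocation: 192.168.48.0/24 (192 hosts, 254 usable); 192.168.49.0/24 (131 hosts, 254 usable); 192.168.50.0/25 (117 hosts, 126 usable); 192.168.50.128/26 (36 hosts, 62 usable)


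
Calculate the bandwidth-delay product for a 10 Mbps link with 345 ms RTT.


BDP = bandwidth * RTT
= 10 Mbps * 345 ms
= 10 * 1e6 * 345 / 1000 bits
= 3450000 bits
= 431250 bytes
= 421.1426 KB
BDP = 3450000 bits (431250 bytes)


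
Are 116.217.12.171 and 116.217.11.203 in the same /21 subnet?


Mask: 255.255.248.0
116.217.12.171 AND mask = 116.217.8.0
116.217.11.203 AND mask = 116.217.8.0
Yes, same subnet (116.217.8.0)


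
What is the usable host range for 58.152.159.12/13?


Network: 58.152.0.0
Broadcast: 58.159.255.255
First usable = network + 1
Last usable = broadcast - 1
Range: 58.152.0.1 to 58.159.255.254


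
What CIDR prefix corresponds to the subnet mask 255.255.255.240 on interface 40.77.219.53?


Binary: 11111111.11111111.11111111.11110000
Count leading 1s
Prefix: /28


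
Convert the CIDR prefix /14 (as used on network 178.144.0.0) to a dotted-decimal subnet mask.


/14 means 14 network bits, 18 host bits
Binary: 11111111111111000000000000000000
Mask: 255.252.0.0


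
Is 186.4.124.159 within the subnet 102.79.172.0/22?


Subnet network: 102.79.172.0
Test IP AND mask: 186.4.124.0
No, 186.4.124.159 is not in 102.79.172.0/22


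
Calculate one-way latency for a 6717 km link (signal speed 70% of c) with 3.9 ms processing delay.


Speed = 0.7 * 3e5 km/s = 210000 km/s
Propagation delay = 6717 / 210000 = 0.032 s = 31.9857 ms
Processing delay = 3.9 ms
Total one-way latency = 35.8857 ms


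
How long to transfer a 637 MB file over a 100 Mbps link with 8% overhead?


Effective throughput = 100 * (1 - 8/100) = 92 Mbps
File size in Mb = 637 * 8 = 5096 Mb
Time = 5096 / 92
Time = 55.3913 seconds


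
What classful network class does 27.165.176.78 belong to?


First octet: 27
Binary: 00011011
0xxxxxxx -> Class A (1-126)
Class A, default mask 255.0.0.0 (/8)


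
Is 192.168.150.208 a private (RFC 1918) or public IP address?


RFC 1918 private ranges:
  10.0.0.0/8 (10.0.0.0 - 10.255.255.255)
  172.16.0.0/12 (172.16.0.0 - 172.31.255.255)
  192.168.0.0/16 (192.168.0.0 - 192.168.255.255)
Private (in 192.168.0.0/16)


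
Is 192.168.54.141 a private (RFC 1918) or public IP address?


RFC 1918 private ranges:
  10.0.0.0/8 (10.0.0.0 - 10.255.255.255)
  172.16.0.0/12 (172.16.0.0 - 172.31.255.255)
  192.168.0.0/16 (192.168.0.0 - 192.168.255.255)
Private (in 192.168.0.0/16)


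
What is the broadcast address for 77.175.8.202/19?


Network: 77.175.0.0/19
Host bits = 13
Set all host bits to 1:
Broadcast: 77.175.31.255


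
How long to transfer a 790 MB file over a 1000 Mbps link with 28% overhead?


Effective throughput = 1000 * (1 - 28/100) = 720 Mbps
File size in Mb = 790 * 8 = 6320 Mb
Time = 6320 / 720
Time = 8.7778 seconds


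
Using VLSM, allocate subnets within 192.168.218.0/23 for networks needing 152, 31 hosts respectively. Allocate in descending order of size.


152 hosts -> /24 (254 usable): 192.168.218.0/24
31 hosts -> /26 (62 usable): 192.168.219.0/26
Allocation: 192.168.218.0/24 (152 hosts, 254 usable); 192.168.219.0/26 (31 hosts, 62 usable)


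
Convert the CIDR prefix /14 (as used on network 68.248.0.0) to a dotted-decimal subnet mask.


/14 means 14 network bits, 18 host bits
Binary: 11111111111111000000000000000000
Mask: 255.252.0.0


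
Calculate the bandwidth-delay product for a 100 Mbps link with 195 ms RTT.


BDP = bandwidth * RTT
= 100 Mbps * 195 ms
= 100 * 1e6 * 195 / 1000 bits
= 19500000 bits
= 2437500 bytes
= 2380.3711 KB
BDP = 19500000 bits (2437500 bytes)


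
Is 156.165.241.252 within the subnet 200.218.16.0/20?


Subnet network: 200.218.16.0
Test IP AND mask: 156.165.240.0
No, 156.165.241.252 is not in 200.218.16.0/20


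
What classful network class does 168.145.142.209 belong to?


First octet: 168
Binary: 10101000
10xxxxxx -> Class B (128-191)
Class B, default mask 255.255.0.0 (/16)


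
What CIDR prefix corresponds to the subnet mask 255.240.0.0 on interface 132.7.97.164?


Binary: 11111111.11110000.00000000.00000000
Count leading 1s
Prefix: /12


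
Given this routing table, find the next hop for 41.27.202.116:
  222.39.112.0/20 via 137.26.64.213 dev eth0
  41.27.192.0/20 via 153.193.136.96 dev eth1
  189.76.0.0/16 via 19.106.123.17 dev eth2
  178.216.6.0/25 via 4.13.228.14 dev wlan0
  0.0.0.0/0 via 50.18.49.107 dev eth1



Longest prefix match for 41.27.202.116:
  /20 222.39.112.0: no
  /20 41.27.192.0: MATCH
  /16 189.76.0.0: no
  /25 178.216.6.0: no
  /0 0.0.0.0: MATCH
Selected: next-hop 153.193.136.96 via eth1 (matched /20)


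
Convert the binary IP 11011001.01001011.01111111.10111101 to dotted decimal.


11011001 = 217
01001011 = 75
01111111 = 127
10111101 = 189
IP: 217.75.127.189


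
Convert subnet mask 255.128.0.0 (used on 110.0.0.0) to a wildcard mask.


Subnet mask: 255.128.0.0
Wildcard = 255.255.255.255 - subnet mask
255 - 255 = 0
255 - 128 = 127
255 - 0 = 255
255 - 0 = 255
Wildcard: 0.127.255.255


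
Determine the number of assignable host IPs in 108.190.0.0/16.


Host bits = 32 - 16 = 16
Total addresses = 2^16 = 65536
Usable = total - 2 (network and broadcast)
Usable hosts: 65534


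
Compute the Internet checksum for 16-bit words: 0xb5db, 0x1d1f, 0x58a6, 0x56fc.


Sum all words (with carry folding):
+ 0xb5db = 0xb5db
+ 0x1d1f = 0xd2fa
+ 0x58a6 = 0x2ba1
+ 0x56fc = 0x829d
One's complement: ~0x829d
Checksum = 0x7d62


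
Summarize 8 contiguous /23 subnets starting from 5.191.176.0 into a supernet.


Original prefix: /23
Number of subnets: 8 = 2^3
New prefix = 23 - 3 = 20
Supernet: 5.191.176.0/20


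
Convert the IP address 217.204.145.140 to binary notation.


217 = 11011001
204 = 11001100
145 = 10010001
140 = 10001100
Binary: 11011001.11001100.10010001.10001100


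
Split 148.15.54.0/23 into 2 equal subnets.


New prefix = 23 + 1 = 24
Each subnet has 256 addresses
  148.15.54.0/24
  148.15.55.0/24
Subnets: 148.15.54.0/24, 148.15.55.0/24


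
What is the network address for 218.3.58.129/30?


IP:   11011010.00000011.00111010.10000001
Mask: 11111111.11111111.11111111.11111100
AND operation:
Net:  11011010.00000011.00111010.10000000
Network: 218.3.58.128/30


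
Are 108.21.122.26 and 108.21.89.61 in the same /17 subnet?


Mask: 255.255.128.0
108.21.122.26 AND mask = 108.21.0.0
108.21.89.61 AND mask = 108.21.0.0
Yes, same subnet (108.21.0.0)


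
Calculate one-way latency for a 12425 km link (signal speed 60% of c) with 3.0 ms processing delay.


Speed = 0.6 * 3e5 km/s = 180000 km/s
Propagation delay = 12425 / 180000 = 0.069 s = 69.0278 ms
Processing delay = 3.0 ms
Total one-way latency = 72.0278 ms


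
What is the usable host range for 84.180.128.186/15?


Network: 84.180.0.0
Broadcast: 84.181.255.255
First usable = network + 1
Last usable = broadcast - 1
Range: 84.180.0.1 to 84.181.255.254


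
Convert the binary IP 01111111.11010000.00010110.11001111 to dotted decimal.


01111111 = 127
11010000 = 208
00010110 = 22
11001111 = 207
IP: 127.208.22.207


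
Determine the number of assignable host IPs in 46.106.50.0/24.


Host bits = 32 - 24 = 8
Total addresses = 2^8 = 256
Usable = total - 2 (network and broadcast)
Usable hosts: 254


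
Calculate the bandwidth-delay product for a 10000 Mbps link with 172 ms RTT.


BDP = bandwidth * RTT
= 10000 Mbps * 172 ms
= 10000 * 1e6 * 172 / 1000 bits
= 1720000000 bits
= 215000000 bytes
= 209960.9375 KB
BDP = 1720000000 bits (215000000 bytes)


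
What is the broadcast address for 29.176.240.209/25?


Network: 29.176.240.128/25
Host bits = 7
Set all host bits to 1:
Broadcast: 29.176.240.255


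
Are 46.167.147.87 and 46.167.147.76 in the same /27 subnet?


Mask: 255.255.255.224
46.167.147.87 AND mask = 46.167.147.64
46.167.147.76 AND mask = 46.167.147.64
Yes, same subnet (46.167.147.64)


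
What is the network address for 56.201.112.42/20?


IP:   00111000.11001001.01110000.00101010
Mask: 11111111.11111111.11110000.00000000
AND operation:
Net:  00111000.11001001.01110000.00000000
Network: 56.201.112.0/20


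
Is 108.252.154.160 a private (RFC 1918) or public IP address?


RFC 1918 private ranges:
  10.0.0.0/8 (10.0.0.0 - 10.255.255.255)
  172.16.0.0/12 (172.16.0.0 - 172.31.255.255)
  192.168.0.0/16 (192.168.0.0 - 192.168.255.255)
Public (not in any RFC 1918 range)


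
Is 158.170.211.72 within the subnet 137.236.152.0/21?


Subnet network: 137.236.152.0
Test IP AND mask: 158.170.208.0
No, 158.170.211.72 is not in 137.236.152.0/21


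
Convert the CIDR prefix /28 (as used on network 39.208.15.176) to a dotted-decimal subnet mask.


/28 means 28 network bits, 4 host bits
Binary: 11111111111111111111111111110000
Mask: 255.255.255.240


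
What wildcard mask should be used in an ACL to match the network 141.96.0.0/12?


Subnet mask: 255.240.0.0
Wildcard = 255.255.255.255 - subnet mask
255 - 255 = 0
255 - 240 = 15
255 - 0 = 255
255 - 0 = 255
Wildcard: 0.15.255.255


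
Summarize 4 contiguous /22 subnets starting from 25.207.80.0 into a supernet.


Original prefix: /22
Number of subnets: 4 = 2^2
New prefix = 22 - 2 = 20
Supernet: 25.207.80.0/20


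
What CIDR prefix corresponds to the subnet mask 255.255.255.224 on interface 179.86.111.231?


Binary: 11111111.11111111.11111111.11100000
Count leading 1s
Prefix: /27


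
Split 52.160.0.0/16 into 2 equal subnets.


New prefix = 16 + 1 = 17
Each subnet has 32768 addresses
  52.160.0.0/17
  52.160.128.0/17
Subnets: 52.160.0.0/17, 52.160.128.0/17


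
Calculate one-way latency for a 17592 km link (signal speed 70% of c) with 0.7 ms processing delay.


Speed = 0.7 * 3e5 km/s = 210000 km/s
Propagation delay = 17592 / 210000 = 0.0838 s = 83.7714 ms
Processing delay = 0.7 ms
Total one-way latency = 84.4714 ms


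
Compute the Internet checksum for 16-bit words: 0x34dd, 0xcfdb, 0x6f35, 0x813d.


Sum all words (with carry folding):
+ 0x34dd = 0x34dd
+ 0xcfdb = 0x04b9
+ 0x6f35 = 0x73ee
+ 0x813d = 0xf52b
One's complement: ~0xf52b
Checksum = 0x0ad4


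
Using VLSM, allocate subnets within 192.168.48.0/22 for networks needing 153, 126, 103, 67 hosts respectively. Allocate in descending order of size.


153 hosts -> /24 (254 usable): 192.168.48.0/24
126 hosts -> /25 (126 usable): 192.168.49.0/25
103 hosts -> /25 (126 usable): 192.168.49.128/25
67 hosts -> /25 (126 usable): 192.168.50.0/25
Allocation: 192.168.48.0/24 (153 hosts, 254 usable); 192.168.49.0/25 (126 hosts, 126 usable); 192.168.49.128/25 (103 hosts, 126 usable); 192.168.50.0/25 (67 hosts, 126 usable)


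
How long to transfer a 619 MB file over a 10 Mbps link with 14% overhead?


Effective throughput = 10 * (1 - 14/100) = 8.6 Mbps
File size in Mb = 619 * 8 = 4952 Mb
Time = 4952 / 8.6
Time = 575.814 seconds


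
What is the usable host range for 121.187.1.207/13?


Network: 121.184.0.0
Broadcast: 121.191.255.255
First usable = network + 1
Last usable = broadcast - 1
Range: 121.184.0.1 to 121.191.255.254


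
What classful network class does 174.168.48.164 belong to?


First octet: 174
Binary: 10101110
10xxxxxx -> Class B (128-191)
Class B, default mask 255.255.0.0 (/16)


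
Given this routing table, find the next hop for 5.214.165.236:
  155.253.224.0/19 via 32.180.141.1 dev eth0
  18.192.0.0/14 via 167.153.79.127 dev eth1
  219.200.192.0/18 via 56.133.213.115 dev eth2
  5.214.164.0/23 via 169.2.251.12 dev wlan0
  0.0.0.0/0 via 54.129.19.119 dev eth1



Longest prefix match for 5.214.165.236:
  /19 155.253.224.0: no
  /14 18.192.0.0: no
  /18 219.200.192.0: no
  /23 5.214.164.0: MATCH
  /0 0.0.0.0: MATCH
Selected: next-hop 169.2.251.12 via wlan0 (matched /23)


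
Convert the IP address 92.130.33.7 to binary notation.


92 = 01011100
130 = 10000010
33 = 00100001
7 = 00000111
Binary: 01011100.10000010.00100001.00000111


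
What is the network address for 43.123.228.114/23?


IP:   00101011.01111011.11100100.01110010
Mask: 11111111.11111111.11111110.00000000
AND operation:
Net:  00101011.01111011.11100100.00000000
Network: 43.123.228.0/23


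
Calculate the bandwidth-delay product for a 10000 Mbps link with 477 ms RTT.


BDP = bandwidth * RTT
= 10000 Mbps * 477 ms
= 10000 * 1e6 * 477 / 1000 bits
= 4770000000 bits
= 596250000 bytes
= 582275.3906 KB
BDP = 4770000000 bits (596250000 bytes)


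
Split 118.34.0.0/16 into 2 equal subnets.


New prefix = 16 + 1 = 17
Each subnet has 32768 addresses
  118.34.0.0/17
  118.34.128.0/17
Subnets: 118.34.0.0/17, 118.34.128.0/17


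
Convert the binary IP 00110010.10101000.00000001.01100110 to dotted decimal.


00110010 = 50
10101000 = 168
00000001 = 1
01100110 = 102
IP: 50.168.1.102


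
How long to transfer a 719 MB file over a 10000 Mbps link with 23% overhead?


Effective throughput = 10000 * (1 - 23/100) = 7700 Mbps
File size in Mb = 719 * 8 = 5752 Mb
Time = 5752 / 7700
Time = 0.747 seconds


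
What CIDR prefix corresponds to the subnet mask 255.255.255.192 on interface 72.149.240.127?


Binary: 11111111.11111111.11111111.11000000
Count leading 1s
Prefix: /26


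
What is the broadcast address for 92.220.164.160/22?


Network: 92.220.164.0/22
Host bits = 10
Set all host bits to 1:
Broadcast: 92.220.167.255


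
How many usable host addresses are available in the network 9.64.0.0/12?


Host bits = 32 - 12 = 20
Total addresses = 2^20 = 1048576
Usable = total - 2 (network and broadcast)
Usable hosts: 1048574


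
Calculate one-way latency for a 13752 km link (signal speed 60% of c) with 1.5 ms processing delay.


Speed = 0.6 * 3e5 km/s = 180000 km/s
Propagation delay = 13752 / 180000 = 0.0764 s = 76.4 ms
Processing delay = 1.5 ms
Total one-way latency = 77.9 ms


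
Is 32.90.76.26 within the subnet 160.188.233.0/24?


Subnet network: 160.188.233.0
Test IP AND mask: 32.90.76.0
No, 32.90.76.26 is not in 160.188.233.0/24


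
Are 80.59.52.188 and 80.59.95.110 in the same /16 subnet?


Mask: 255.255.0.0
80.59.52.188 AND mask = 80.59.0.0
80.59.95.110 AND mask = 80.59.0.0
Yes, same subnet (80.59.0.0)


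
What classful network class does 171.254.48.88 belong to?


First octet: 171
Binary: 10101011
10xxxxxx -> Class B (128-191)
Class B, default mask 255.255.0.0 (/16)


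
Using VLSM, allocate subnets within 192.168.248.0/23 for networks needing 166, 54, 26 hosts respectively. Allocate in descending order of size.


166 hosts -> /24 (254 usable): 192.168.248.0/24
54 hosts -> /26 (62 usable): 192.168.249.0/26
26 hosts -> /27 (30 usable): 192.168.249.64/27
Allocation: 192.168.248.0/24 (166 hosts, 254 usable); 192.168.249.0/26 (54 hosts, 62 usable); 192.168.249.64/27 (26 hosts, 30 usable)


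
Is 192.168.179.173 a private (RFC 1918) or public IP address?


RFC 1918 private ranges:
  10.0.0.0/8 (10.0.0.0 - 10.255.255.255)
  172.16.0.0/12 (172.16.0.0 - 172.31.255.255)
  192.168.0.0/16 (192.168.0.0 - 192.168.255.255)
Private (in 192.168.0.0/16)


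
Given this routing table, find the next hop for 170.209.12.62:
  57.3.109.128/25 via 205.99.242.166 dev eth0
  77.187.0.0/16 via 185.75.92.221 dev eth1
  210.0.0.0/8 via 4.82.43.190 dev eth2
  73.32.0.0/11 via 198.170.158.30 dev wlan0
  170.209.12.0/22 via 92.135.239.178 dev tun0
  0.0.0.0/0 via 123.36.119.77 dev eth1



Longest prefix match for 170.209.12.62:
  /25 57.3.109.128: no
  /16 77.187.0.0: no
  /8 210.0.0.0: no
  /11 73.32.0.0: no
  /22 170.209.12.0: MATCH
  /0 0.0.0.0: MATCH
Selected: next-hop 92.135.239.178 via tun0 (matched /22)


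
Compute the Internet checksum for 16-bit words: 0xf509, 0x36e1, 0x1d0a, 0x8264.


Sum all words (with carry folding):
+ 0xf509 = 0xf509
+ 0x36e1 = 0x2beb
+ 0x1d0a = 0x48f5
+ 0x8264 = 0xcb59
One's complement: ~0xcb59
Checksum = 0x34a6


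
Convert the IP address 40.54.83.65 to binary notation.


40 = 00101000
54 = 00110110
83 = 01010011
65 = 01000001
Binary: 00101000.00110110.01010011.01000001


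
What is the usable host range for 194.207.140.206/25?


Network: 194.207.140.128
Broadcast: 194.207.140.255
First usable = network + 1
Last usable = broadcast - 1
Range: 194.207.140.129 to 194.207.140.254


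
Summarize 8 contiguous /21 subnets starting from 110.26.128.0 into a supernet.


Original prefix: /21
Number of subnets: 8 = 2^3
New prefix = 21 - 3 = 18
Supernet: 110.26.128.0/18


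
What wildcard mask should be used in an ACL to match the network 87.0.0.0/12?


Subnet mask: 255.240.0.0
Wildcard = 255.255.255.255 - subnet mask
255 - 255 = 0
255 - 240 = 15
255 - 0 = 255
255 - 0 = 255
Wildcard: 0.15.255.255


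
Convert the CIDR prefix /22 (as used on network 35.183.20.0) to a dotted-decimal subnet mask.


/22 means 22 network bits, 10 host bits
Binary: 11111111111111111111110000000000
Mask: 255.255.252.0


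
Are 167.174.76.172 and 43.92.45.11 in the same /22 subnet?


Mask: 255.255.252.0
167.174.76.172 AND mask = 167.174.76.0
43.92.45.11 AND mask = 43.92.44.0
No, different subnets (167.174.76.0 vs 43.92.44.0)


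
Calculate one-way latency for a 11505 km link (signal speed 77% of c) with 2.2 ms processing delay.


Speed = 0.77 * 3e5 km/s = 231000 km/s
Propagation delay = 11505 / 231000 = 0.0498 s = 49.8052 ms
Processing delay = 2.2 ms
Total one-way latency = 52.0052 ms


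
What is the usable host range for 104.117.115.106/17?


Network: 104.117.0.0
Broadcast: 104.117.127.255
First usable = network + 1
Last usable = broadcast - 1
Range: 104.117.0.1 to 104.117.127.254


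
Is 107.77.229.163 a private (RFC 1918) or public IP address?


RFC 1918 private ranges:
  10.0.0.0/8 (10.0.0.0 - 10.255.255.255)
  172.16.0.0/12 (172.16.0.0 - 172.31.255.255)
  192.168.0.0/16 (192.168.0.0 - 192.168.255.255)
Public (not in any RFC 1918 range)


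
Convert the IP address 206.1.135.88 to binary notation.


206 = 11001110
1 = 00000001
135 = 10000111
88 = 01011000
Binary: 11001110.00000001.10000111.01011000


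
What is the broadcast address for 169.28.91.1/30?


Network: 169.28.91.0/30
Host bits = 2
Set all host bits to 1:
Broadcast: 169.28.91.3


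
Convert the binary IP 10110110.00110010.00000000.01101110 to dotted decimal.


10110110 = 182
00110010 = 50
00000000 = 0
01101110 = 110
IP: 182.50.0.110


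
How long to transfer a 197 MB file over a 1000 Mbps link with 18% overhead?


Effective throughput = 1000 * (1 - 18/100) = 820.0 Mbps
File size in Mb = 197 * 8 = 1576 Mb
Time = 1576 / 820.0
Time = 1.922 seconds


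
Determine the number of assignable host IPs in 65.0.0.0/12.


Host bits = 32 - 12 = 20
Total addresses = 2^20 = 1048576
Usable = total - 2 (network and broadcast)
Usable hosts: 1048574


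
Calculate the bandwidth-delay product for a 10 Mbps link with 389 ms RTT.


BDP = bandwidth * RTT
= 10 Mbps * 389 ms
= 10 * 1e6 * 389 / 1000 bits
= 3890000 bits
= 486250 bytes
= 474.8535 KB
BDP = 3890000 bits (486250 bytes)


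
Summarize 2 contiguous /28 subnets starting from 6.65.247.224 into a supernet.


Original prefix: /28
Number of subnets: 2 = 2^1
New prefix = 28 - 1 = 27
Supernet: 6.65.247.224/27


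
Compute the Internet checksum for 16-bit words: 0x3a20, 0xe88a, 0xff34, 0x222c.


Sum all words (with carry folding):
+ 0x3a20 = 0x3a20
+ 0xe88a = 0x22ab
+ 0xff34 = 0x21e0
+ 0x222c = 0x440c
One's complement: ~0x440c
Checksum = 0xbbf3


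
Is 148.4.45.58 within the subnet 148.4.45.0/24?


Subnet network: 148.4.45.0
Test IP AND mask: 148.4.45.0
Yes, 148.4.45.58 is in 148.4.45.0/24


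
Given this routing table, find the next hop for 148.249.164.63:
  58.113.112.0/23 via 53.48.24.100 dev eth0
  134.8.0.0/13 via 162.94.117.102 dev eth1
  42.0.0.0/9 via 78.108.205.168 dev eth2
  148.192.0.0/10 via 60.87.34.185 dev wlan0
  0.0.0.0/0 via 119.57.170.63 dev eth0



Longest prefix match for 148.249.164.63:
  /23 58.113.112.0: no
  /13 134.8.0.0: no
  /9 42.0.0.0: no
  /10 148.192.0.0: MATCH
  /0 0.0.0.0: MATCH
Selected: next-hop 60.87.34.185 via wlan0 (matched /10)


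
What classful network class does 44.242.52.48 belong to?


First octet: 44
Binary: 00101100
0xxxxxxx -> Class A (1-126)
Class A, default mask 255.0.0.0 (/8)


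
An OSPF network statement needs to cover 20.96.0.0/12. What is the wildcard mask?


Subnet mask: 255.240.0.0
Wildcard = 255.255.255.255 - subnet mask
255 - 255 = 0
255 - 240 = 15
255 - 0 = 255
255 - 0 = 255
Wildcard: 0.15.255.255


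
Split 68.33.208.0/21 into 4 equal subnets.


New prefix = 21 + 2 = 23
Each subnet has 512 addresses
  68.33.208.0/23
  68.33.210.0/23
  68.33.212.0/23
  68.33.214.0/23
Subnets: 68.33.208.0/23, 68.33.210.0/23, 68.33.212.0/23, 68.33.214.0/23


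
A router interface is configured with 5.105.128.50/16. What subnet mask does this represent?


/16 means 16 network bits, 16 host bits
Binary: 11111111111111110000000000000000
Mask: 255.255.0.0


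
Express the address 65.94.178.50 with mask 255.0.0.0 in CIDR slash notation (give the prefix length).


Binary: 11111111.00000000.00000000.00000000
Count leading 1s
Prefix: /8


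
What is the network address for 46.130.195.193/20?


IP:   00101110.10000010.11000011.11000001
Mask: 11111111.11111111.11110000.00000000
AND operation:
Net:  00101110.10000010.11000000.00000000
Network: 46.130.192.0/20


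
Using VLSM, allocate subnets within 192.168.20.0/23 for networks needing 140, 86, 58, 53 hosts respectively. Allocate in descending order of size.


140 hosts -> /24 (254 usable): 192.168.20.0/24
86 hosts -> /25 (126 usable): 192.168.21.0/25
58 hosts -> /26 (62 usable): 192.168.21.128/26
53 hosts -> /26 (62 usable): 192.168.21.192/26
Allocation: 192.168.20.0/24 (140 hosts, 254 usable); 192.168.21.0/25 (86 hosts, 126 usable); 192.168.21.128/26 (58 hosts, 62 usable); 192.168.21.192/26 (53 hosts, 62 usable)


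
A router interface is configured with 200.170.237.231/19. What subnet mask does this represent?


/19 means 19 network bits, 13 host bits
Binary: 11111111111111111110000000000000
Mask: 255.255.224.0


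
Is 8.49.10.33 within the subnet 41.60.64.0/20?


Subnet network: 41.60.64.0
Test IP AND mask: 8.49.0.0
No, 8.49.10.33 is not in 41.60.64.0/20


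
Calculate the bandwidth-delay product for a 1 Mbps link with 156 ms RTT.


BDP = bandwidth * RTT
= 1 Mbps * 156 ms
= 1 * 1e6 * 156 / 1000 bits
= 156000 bits
= 19500 bytes
= 19.043 KB
BDP = 156000 bits (19500 bytes)


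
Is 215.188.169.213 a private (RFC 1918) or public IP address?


RFC 1918 private ranges:
  10.0.0.0/8 (10.0.0.0 - 10.255.255.255)
  172.16.0.0/12 (172.16.0.0 - 172.31.255.255)
  192.168.0.0/16 (192.168.0.0 - 192.168.255.255)
Public (not in any RFC 1918 range)


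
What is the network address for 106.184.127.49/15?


IP:   01101010.10111000.01111111.00110001
Mask: 11111111.11111110.00000000.00000000
AND operation:
Net:  01101010.10111000.00000000.00000000
Network: 106.184.0.0/15


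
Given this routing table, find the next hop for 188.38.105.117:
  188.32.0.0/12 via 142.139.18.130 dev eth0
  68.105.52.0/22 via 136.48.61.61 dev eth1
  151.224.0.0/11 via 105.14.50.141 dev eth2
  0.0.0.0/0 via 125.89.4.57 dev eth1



Longest prefix match for 188.38.105.117:
  /12 188.32.0.0: MATCH
  /22 68.105.52.0: no
  /11 151.224.0.0: no
  /0 0.0.0.0: MATCH
Selected: next-hop 142.139.18.130 via eth0 (matched /12)


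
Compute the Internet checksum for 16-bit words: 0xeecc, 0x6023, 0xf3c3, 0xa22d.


Sum all words (with carry folding):
+ 0xeecc = 0xeecc
+ 0x6023 = 0x4ef0
+ 0xf3c3 = 0x42b4
+ 0xa22d = 0xe4e1
One's complement: ~0xe4e1
Checksum = 0x1b1e


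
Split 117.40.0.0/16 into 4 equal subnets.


New prefix = 16 + 2 = 18
Each subnet has 16384 addresses
  117.40.0.0/18
  117.40.64.0/18
  117.40.128.0/18
  117.40.192.0/18
Subnets: 117.40.0.0/18, 117.40.64.0/18, 117.40.128.0/18, 117.40.192.0/18


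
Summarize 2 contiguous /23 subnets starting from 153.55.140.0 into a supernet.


Original prefix: /23
Number of subnets: 2 = 2^1
New prefix = 23 - 1 = 22
Supernet: 153.55.140.0/22


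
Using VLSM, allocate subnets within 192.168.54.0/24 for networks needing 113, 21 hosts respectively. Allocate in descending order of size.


113 hosts -> /25 (126 usable): 192.168.54.0/25
21 hosts -> /27 (30 usable): 192.168.54.128/27
Allocation: 192.168.54.0/25 (113 hosts, 126 usable); 192.168.54.128/27 (21 hosts, 30 usable)


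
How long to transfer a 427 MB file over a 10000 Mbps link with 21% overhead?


Effective throughput = 10000 * (1 - 21/100) = 7900 Mbps
File size in Mb = 427 * 8 = 3416 Mb
Time = 3416 / 7900
Time = 0.4324 seconds


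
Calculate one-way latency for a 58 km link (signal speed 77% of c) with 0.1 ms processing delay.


Speed = 0.77 * 3e5 km/s = 231000 km/s
Propagation delay = 58 / 231000 = 0.0003 s = 0.2511 ms
Processing delay = 0.1 ms
Total one-way latency = 0.3511 ms


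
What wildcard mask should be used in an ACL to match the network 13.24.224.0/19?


Subnet mask: 255.255.224.0
Wildcard = 255.255.255.255 - subnet mask
255 - 255 = 0
255 - 255 = 0
255 - 224 = 31
255 - 0 = 255
Wildcard: 0.0.31.255


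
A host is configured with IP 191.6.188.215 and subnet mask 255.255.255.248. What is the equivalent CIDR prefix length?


Binary: 11111111.11111111.11111111.11111000
Count leading 1s
Prefix: /29


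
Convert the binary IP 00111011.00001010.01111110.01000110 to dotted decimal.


00111011 = 59
00001010 = 10
01111110 = 126
01000110 = 70
IP: 59.10.126.70


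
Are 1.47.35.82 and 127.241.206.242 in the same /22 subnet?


Mask: 255.255.252.0
1.47.35.82 AND mask = 1.47.32.0
127.241.206.242 AND mask = 127.241.204.0
No, different subnets (1.47.32.0 vs 127.241.204.0)


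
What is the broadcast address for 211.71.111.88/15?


Network: 211.70.0.0/15
Host bits = 17
Set all host bits to 1:
Broadcast: 211.71.255.255


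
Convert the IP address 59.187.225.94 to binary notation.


59 = 00111011
187 = 10111011
225 = 11100001
94 = 01011110
Binary: 00111011.10111011.11100001.01011110


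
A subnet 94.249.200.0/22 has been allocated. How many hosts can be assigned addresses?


Host bits = 32 - 22 = 10
Total addresses = 2^10 = 1024
Usable = total - 2 (network and broadcast)
Usable hosts: 1022


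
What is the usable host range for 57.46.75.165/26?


Network: 57.46.75.128
Broadcast: 57.46.75.191
First usable = network + 1
Last usable = broadcast - 1
Range: 57.46.75.129 to 57.46.75.190


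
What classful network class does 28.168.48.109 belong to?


First octet: 28
Binary: 00011100
0xxxxxxx -> Class A (1-126)
Class A, default mask 255.0.0.0 (/8)


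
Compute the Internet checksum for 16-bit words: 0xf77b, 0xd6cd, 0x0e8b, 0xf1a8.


Sum all words (with carry folding):
+ 0xf77b = 0xf77b
+ 0xd6cd = 0xce49
+ 0x0e8b = 0xdcd4
+ 0xf1a8 = 0xce7d
One's complement: ~0xce7d
Checksum = 0x3182


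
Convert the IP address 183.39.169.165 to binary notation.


183 = 10110111
39 = 00100111
169 = 10101001
165 = 10100101
Binary: 10110111.00100111.10101001.10100101


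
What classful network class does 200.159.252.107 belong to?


First octet: 200
Binary: 11001000
110xxxxx -> Class C (192-223)
Class C, default mask 255.255.255.0 (/24)


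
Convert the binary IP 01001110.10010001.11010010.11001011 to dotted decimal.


01001110 = 78
10010001 = 145
11010010 = 210
11001011 = 203
IP: 78.145.210.203


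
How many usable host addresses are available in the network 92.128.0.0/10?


Host bits = 32 - 10 = 22
Total addresses = 2^22 = 4194304
Usable = total - 2 (network and broadcast)
Usable hosts: 4194302


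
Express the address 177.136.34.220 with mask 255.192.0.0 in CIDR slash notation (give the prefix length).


Binary: 11111111.11000000.00000000.00000000
Count leading 1s
Prefix: /10


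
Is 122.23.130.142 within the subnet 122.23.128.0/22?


Subnet network: 122.23.128.0
Test IP AND mask: 122.23.128.0
Yes, 122.23.130.142 is in 122.23.128.0/22


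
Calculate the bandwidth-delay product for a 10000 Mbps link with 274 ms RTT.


BDP = bandwidth * RTT
= 10000 Mbps * 274 ms
= 10000 * 1e6 * 274 / 1000 bits
= 2740000000 bits
= 342500000 bytes
= 334472.6562 KB
BDP = 2740000000 bits (342500000 bytes)


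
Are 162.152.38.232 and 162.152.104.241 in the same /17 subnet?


Mask: 255.255.128.0
162.152.38.232 AND mask = 162.152.0.0
162.152.104.241 AND mask = 162.152.0.0
Yes, same subnet (162.152.0.0)


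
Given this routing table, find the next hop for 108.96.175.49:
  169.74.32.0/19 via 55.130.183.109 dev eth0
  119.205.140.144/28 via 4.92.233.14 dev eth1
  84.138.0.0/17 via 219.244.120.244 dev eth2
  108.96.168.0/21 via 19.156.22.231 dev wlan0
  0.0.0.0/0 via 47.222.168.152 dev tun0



Longest prefix match for 108.96.175.49:
  /19 169.74.32.0: no
  /28 119.205.140.144: no
  /17 84.138.0.0: no
  /21 108.96.168.0: MATCH
  /0 0.0.0.0: MATCH
Selected: next-hop 19.156.22.231 via wlan0 (matched /21)


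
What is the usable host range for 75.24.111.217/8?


Network: 75.0.0.0
Broadcast: 75.255.255.255
First usable = network + 1
Last usable = broadcast - 1
Range: 75.0.0.1 to 75.255.255.254


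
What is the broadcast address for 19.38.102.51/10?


Network: 19.0.0.0/10
Host bits = 22
Set all host bits to 1:
Broadcast: 19.63.255.255


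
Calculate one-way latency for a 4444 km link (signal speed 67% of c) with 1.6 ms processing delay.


Speed = 0.67 * 3e5 km/s = 201000 km/s
Propagation delay = 4444 / 201000 = 0.0221 s = 22.1095 ms
Processing delay = 1.6 ms
Total one-way latency = 23.7095 ms


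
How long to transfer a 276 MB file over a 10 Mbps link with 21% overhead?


Effective throughput = 10 * (1 - 21/100) = 7.9 Mbps
File size in Mb = 276 * 8 = 2208 Mb
Time = 2208 / 7.9
Time = 279.4937 seconds


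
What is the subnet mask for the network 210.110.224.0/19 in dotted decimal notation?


/19 means 19 network bits, 13 host bits
Binary: 11111111111111111110000000000000
Mask: 255.255.224.0


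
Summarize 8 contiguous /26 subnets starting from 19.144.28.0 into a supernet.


Original prefix: /26
Number of subnets: 8 = 2^3
New prefix = 26 - 3 = 23
Supernet: 19.144.28.0/23


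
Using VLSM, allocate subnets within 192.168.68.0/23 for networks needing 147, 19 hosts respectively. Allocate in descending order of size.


147 hosts -> /24 (254 usable): 192.168.68.0/24
19 hosts -> /27 (30 usable): 192.168.69.0/27
Allocation: 192.168.68.0/24 (147 hosts, 254 usable); 192.168.69.0/27 (19 hosts, 30 usable)


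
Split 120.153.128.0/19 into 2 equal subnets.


New prefix = 19 + 1 = 20
Each subnet has 4096 addresses
  120.153.128.0/20
  120.153.144.0/20
Subnets: 120.153.128.0/20, 120.153.144.0/20


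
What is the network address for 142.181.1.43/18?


IP:   10001110.10110101.00000001.00101011
Mask: 11111111.11111111.11000000.00000000
AND operation:
Net:  10001110.10110101.00000000.00000000
Network: 142.181.0.0/18


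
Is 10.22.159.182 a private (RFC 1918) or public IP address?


RFC 1918 private ranges:
  10.0.0.0/8 (10.0.0.0 - 10.255.255.255)
  172.16.0.0/12 (172.16.0.0 - 172.31.255.255)
  192.168.0.0/16 (192.168.0.0 - 192.168.255.255)
Private (in 10.0.0.0/8)


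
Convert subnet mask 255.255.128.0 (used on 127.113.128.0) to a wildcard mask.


Subnet mask: 255.255.128.0
Wildcard = 255.255.255.255 - subnet mask
255 - 255 = 0
255 - 255 = 0
255 - 128 = 127
255 - 0 = 255
Wildcard: 0.0.127.255


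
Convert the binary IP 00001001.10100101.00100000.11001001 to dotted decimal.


00001001 = 9
10100101 = 165
00100000 = 32
11001001 = 201
IP: 9.165.32.201


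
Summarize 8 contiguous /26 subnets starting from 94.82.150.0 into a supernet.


Original prefix: /26
Number of subnets: 8 = 2^3
New prefix = 26 - 3 = 23
Supernet: 94.82.150.0/23


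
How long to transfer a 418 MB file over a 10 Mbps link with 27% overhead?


Effective throughput = 10 * (1 - 27/100) = 7.3 Mbps
File size in Mb = 418 * 8 = 3344 Mb
Time = 3344 / 7.3
Time = 458.0822 seconds


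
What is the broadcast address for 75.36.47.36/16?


Network: 75.36.0.0/16
Host bits = 16
Set all host bits to 1:
Broadcast: 75.36.255.255


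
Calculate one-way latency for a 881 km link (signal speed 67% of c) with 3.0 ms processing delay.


Speed = 0.67 * 3e5 km/s = 201000 km/s
Propagation delay = 881 / 201000 = 0.0044 s = 4.3831 ms
Processing delay = 3.0 ms
Total one-way latency = 7.3831 ms


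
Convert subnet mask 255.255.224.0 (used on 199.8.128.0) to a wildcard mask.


Subnet mask: 255.255.224.0
Wildcard = 255.255.255.255 - subnet mask
255 - 255 = 0
255 - 255 = 0
255 - 224 = 31
255 - 0 = 255
Wildcard: 0.0.31.255


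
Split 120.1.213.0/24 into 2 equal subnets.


New prefix = 24 + 1 = 25
Each subnet has 128 addresses
  120.1.213.0/25
  120.1.213.128/25
Subnets: 120.1.213.0/25, 120.1.213.128/25


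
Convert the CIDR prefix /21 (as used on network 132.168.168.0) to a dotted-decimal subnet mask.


/21 means 21 network bits, 11 host bits
Binary: 11111111111111111111100000000000
Mask: 255.255.248.0


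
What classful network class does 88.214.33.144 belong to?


First octet: 88
Binary: 01011000
0xxxxxxx -> Class A (1-126)
Class A, default mask 255.0.0.0 (/8)


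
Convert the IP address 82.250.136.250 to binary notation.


82 = 01010010
250 = 11111010
136 = 10001000
250 = 11111010
Binary: 01010010.11111010.10001000.11111010


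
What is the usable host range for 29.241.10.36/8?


Network: 29.0.0.0
Broadcast: 29.255.255.255
First usable = network + 1
Last usable = broadcast - 1
Range: 29.0.0.1 to 29.255.255.254


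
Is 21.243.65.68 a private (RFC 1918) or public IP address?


RFC 1918 private ranges:
  10.0.0.0/8 (10.0.0.0 - 10.255.255.255)
  172.16.0.0/12 (172.16.0.0 - 172.31.255.255)
  192.168.0.0/16 (192.168.0.0 - 192.168.255.255)
Public (not in any RFC 1918 range)


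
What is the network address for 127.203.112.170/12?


IP:   01111111.11001011.01110000.10101010
Mask: 11111111.11110000.00000000.00000000
AND operation:
Net:  01111111.11000000.00000000.00000000
Network: 127.192.0.0/12
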